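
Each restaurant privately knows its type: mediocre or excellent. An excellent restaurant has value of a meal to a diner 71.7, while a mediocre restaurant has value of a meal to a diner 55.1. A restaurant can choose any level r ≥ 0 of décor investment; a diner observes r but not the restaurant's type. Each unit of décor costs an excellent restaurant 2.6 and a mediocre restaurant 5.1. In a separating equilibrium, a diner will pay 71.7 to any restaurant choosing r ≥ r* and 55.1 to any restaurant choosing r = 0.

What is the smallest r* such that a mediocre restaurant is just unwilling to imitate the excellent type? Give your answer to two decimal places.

3.25

A mediocre restaurant choosing r = 0 receives 55.1.
Imitating at r* instead would pay 71.7 at cost 5.1·r*, netting 71.7 − 5.1·r*.
Indifference: 55.1 = 71.7 − 5.1·r*, so r* = (71.7 − 55.1) / 5.1 ≈ 3.25.
At r* the mediocre type's incentive constraint just binds; the excellent type strictly prefers r* since its per-unit cost is lower.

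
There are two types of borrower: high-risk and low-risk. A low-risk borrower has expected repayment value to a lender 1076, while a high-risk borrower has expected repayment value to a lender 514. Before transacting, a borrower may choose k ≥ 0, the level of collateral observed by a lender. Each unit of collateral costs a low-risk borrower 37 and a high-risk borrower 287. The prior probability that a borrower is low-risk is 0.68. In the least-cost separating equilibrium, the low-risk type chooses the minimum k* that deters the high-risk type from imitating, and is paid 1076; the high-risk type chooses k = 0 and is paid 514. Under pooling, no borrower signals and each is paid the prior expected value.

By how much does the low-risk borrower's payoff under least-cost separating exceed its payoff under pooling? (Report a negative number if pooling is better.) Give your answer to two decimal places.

Least-cost separating signal: k* solves 514 = 1076 − 287·k*, so k* = (1076 − 514)/287 ≈ 1.9582.
Low-risk type's separating payoff: 1076 − 37 × k* = 1076 − 37 × (1076 − 514)/287 = 1076 − 20794/287 ≈ 1003.5470.
Pooling payoff: 0.68 × 1076 + 0.32 × 514 = 896.16.
Difference: 1003.5470 − 896.16 = 107.387, i.e. 107.39 to two decimal places.
The low-risk type prefers to separate.

107.39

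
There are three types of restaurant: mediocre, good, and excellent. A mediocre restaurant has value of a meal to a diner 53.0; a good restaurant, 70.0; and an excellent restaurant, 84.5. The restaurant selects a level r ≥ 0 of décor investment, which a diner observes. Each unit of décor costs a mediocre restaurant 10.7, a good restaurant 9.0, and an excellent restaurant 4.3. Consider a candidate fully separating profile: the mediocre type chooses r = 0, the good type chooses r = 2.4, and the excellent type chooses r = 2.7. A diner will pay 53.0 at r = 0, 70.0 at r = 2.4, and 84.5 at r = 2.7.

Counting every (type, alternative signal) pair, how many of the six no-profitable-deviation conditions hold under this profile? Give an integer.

3

Excellent (own payoff 84.5 − 4.3×2.7 = 72.89): to r=0 gives 53.0 → no gain ✓; to r=2.4 gives 70.0 − 4.3×2.4 = 59.68 → no gain ✓.
Good (own payoff 70.0 − 9.0×2.4 = 48.4): to r=0 gives 53.0 → profitable ✗; to r=2.7 gives 84.5 − 9.0×2.7 = 60.2 → profitable ✗.
Mediocre (own payoff 53.0): to r=2.4 gives 70.0 − 10.7×2.4 = 44.32 → no gain ✓; to r=2.7 gives 84.5 − 10.7×2.7 = 55.61 → profitable ✗.
3 of the 6 constraints hold; not an equilibrium.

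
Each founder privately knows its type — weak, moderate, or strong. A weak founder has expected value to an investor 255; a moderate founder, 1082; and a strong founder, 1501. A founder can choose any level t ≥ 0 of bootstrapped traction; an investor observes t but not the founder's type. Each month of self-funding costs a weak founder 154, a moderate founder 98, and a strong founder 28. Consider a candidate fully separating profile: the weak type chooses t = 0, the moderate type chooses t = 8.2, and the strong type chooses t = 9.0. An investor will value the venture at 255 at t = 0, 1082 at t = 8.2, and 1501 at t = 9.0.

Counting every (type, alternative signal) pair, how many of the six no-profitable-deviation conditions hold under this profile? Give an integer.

Strong (own payoff 1501 − 28×9.0 = 1249): to t=0 gives 255 → no gain ✓; to t=8.2 gives 1082 − 28×8.2 = 852.4 → no gain ✓.
Moderate (own payoff 1082 − 98×8.2 = 278.4): to t=0 gives 255 → no gain ✓; to t=9.0 gives 1501 − 98×9.0 = 619 → profitable ✗.
Weak (own payoff 255): to t=8.2 gives 1082 − 154×8.2 = -180.8 → no gain ✓; to t=9.0 gives 1501 − 154×9.0 = 115 → no gain ✓.
5 of the 6 constraints hold; not an equilibrium.

5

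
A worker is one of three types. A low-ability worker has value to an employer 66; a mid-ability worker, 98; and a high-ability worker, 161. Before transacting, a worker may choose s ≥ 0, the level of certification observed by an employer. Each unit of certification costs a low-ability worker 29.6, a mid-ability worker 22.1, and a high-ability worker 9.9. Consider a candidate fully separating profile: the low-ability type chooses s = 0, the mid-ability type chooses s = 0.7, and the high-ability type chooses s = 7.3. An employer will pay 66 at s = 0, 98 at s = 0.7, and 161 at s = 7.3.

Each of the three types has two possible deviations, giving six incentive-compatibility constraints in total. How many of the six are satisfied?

4

Low-ability (own payoff 66): to s=0.7 gives 98 − 29.6×0.7 = 77.28 → profitable ✗; to s=7.3 gives 161 − 29.6×7.3 = -55.08 → no gain ✓.
High-ability (own payoff 161 − 9.9×7.3 = 88.73): to s=0 gives 66 → no gain ✓; to s=0.7 gives 98 − 9.9×0.7 = 91.07 → profitable ✗.
Mid-ability (own payoff 98 − 22.1×0.7 = 82.53): to s=0 gives 66 → no gain ✓; to s=7.3 gives 161 − 22.1×7.3 = -0.33 → no gain ✓.
4 of the 6 constraints hold; not an equilibrium.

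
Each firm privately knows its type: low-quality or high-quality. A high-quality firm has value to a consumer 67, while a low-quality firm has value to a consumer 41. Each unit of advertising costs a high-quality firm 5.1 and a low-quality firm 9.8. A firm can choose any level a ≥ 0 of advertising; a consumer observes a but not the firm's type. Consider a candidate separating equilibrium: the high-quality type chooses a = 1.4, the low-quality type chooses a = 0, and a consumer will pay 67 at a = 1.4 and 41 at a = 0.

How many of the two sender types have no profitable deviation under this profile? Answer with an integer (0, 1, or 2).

High-quality type: signal → 67 − 5.1 × 1.4 = 59.86; deviate to 0 → 41. IC holds (59.86 ≥ 41).
Low-quality type: stay at 0 → 41; mimic → 67 − 9.8 × 1.4 = 53.28. IC fails (41 < 53.28).
1 of 2 constraints hold, so this profile is not an equilibrium.

1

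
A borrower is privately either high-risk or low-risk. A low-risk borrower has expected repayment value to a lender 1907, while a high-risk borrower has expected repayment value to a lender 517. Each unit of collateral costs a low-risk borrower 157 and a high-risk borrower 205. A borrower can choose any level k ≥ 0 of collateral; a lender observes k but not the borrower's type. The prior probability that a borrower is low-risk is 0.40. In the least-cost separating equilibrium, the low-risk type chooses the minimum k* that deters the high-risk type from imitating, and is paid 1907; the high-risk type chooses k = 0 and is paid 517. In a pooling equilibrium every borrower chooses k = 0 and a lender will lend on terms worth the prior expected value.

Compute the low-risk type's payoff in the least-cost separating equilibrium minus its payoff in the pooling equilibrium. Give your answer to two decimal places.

-230.54

Least-cost separating signal: k* solves 517 = 1907 − 205·k*, so k* = (1907 − 517)/205 ≈ 6.7805.
Low-risk type's separating payoff: 1907 − 157 × k* = 1907 − 157 × (1907 − 517)/205 = 1907 − 218230/205 ≈ 842.4634.
Pooling payoff: 0.40 × 1907 + 0.60 × 517 = 1073.
Difference: 842.4634 − 1073 = -230.5366, i.e. -230.54 to two decimal places.
The low-risk type would prefer the pooling outcome.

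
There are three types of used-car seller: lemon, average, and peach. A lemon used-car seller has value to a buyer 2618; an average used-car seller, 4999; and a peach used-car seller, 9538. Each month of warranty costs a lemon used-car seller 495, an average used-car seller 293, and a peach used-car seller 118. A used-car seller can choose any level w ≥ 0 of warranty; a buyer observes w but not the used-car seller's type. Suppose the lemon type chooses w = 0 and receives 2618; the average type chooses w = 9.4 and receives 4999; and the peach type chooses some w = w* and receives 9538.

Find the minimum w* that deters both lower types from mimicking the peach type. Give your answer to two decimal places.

Lemon type (on-path payoff 2618) won't mimic when 2618 ≥ 9538 − 495·w*, i.e. w* ≥ 13.98.
Average type (on-path payoff 4999 − 293×9.4 = 2244.8) won't mimic when 2244.8 ≥ 9538 − 293·w*, i.e. w* ≥ 24.89.
Both must hold, so w* = max(13.98, 24.89) = 24.89. The average type's constraint binds.

24.89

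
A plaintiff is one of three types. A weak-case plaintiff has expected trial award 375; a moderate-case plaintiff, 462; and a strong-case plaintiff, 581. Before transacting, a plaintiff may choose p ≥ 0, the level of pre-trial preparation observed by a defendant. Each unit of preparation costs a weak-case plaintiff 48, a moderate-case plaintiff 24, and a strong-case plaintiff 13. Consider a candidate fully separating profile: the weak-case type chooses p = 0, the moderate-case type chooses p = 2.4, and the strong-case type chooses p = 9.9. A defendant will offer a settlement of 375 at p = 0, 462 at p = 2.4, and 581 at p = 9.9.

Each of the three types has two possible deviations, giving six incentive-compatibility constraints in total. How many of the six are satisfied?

6

Weak-case (own payoff 375): to p=2.4 gives 462 − 48×2.4 = 346.8 → no gain ✓; to p=9.9 gives 581 − 48×9.9 = 105.8 → no gain ✓.
Strong-case (own payoff 581 − 13×9.9 = 452.3): to p=0 gives 375 → no gain ✓; to p=2.4 gives 462 − 13×2.4 = 430.8 → no gain ✓.
Moderate-case (own payoff 462 − 24×2.4 = 404.4): to p=0 gives 375 → no gain ✓; to p=9.9 gives 581 − 24×9.9 = 343.4 → no gain ✓.
6 of the 6 constraints hold; this profile is a separating equilibrium.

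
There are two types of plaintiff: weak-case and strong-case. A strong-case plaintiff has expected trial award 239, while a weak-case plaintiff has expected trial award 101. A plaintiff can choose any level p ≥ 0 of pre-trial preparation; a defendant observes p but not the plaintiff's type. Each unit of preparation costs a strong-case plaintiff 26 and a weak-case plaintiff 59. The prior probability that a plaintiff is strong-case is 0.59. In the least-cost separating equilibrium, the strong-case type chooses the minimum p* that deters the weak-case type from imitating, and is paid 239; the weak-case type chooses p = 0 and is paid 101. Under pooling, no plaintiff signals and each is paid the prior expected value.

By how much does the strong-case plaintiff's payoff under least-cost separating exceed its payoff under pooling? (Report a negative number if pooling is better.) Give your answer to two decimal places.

Least-cost separating signal: p* solves 101 = 239 − 59·p*, so p* = (239 − 101)/59 ≈ 2.3390.
Strong-case type's separating payoff: 239 − 26 × p* = 239 − 26 × (239 − 101)/59 = 239 − 3588/59 ≈ 178.1864.
Pooling payoff: 0.59 × 239 + 0.41 × 101 = 182.42.
Difference: 178.1864 − 182.42 = -4.2336, i.e. -4.23 to two decimal places.
The strong-case type would prefer the pooling outcome.

-4.23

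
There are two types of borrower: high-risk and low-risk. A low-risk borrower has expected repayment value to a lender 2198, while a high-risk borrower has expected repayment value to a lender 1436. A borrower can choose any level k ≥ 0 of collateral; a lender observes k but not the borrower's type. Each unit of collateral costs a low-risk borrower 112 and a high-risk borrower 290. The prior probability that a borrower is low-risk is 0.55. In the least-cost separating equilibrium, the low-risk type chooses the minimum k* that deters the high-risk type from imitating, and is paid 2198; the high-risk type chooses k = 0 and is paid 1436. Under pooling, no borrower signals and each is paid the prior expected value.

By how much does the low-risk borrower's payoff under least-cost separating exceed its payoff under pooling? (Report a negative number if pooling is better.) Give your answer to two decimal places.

48.61

Least-cost separating signal: k* solves 1436 = 2198 − 290·k*, so k* = (2198 − 1436)/290 ≈ 2.6276.
Low-risk type's separating payoff: 2198 − 112 × k* = 2198 − 112 × (2198 − 1436)/290 = 2198 − 85344/290 ≈ 1903.7103.
Pooling payoff: 0.55 × 2198 + 0.45 × 1436 = 1855.1.
Difference: 1903.7103 − 1855.1 = 48.6103, i.e. 48.61 to two decimal places.
The low-risk type prefers to separate.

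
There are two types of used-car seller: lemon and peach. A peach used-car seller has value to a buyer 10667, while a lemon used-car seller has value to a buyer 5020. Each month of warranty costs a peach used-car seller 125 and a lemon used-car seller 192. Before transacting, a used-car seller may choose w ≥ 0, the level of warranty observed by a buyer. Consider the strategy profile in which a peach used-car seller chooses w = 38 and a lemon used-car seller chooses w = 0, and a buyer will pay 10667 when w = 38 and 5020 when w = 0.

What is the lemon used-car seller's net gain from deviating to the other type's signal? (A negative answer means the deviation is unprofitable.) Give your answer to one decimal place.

Playing w = 0 the lemon used-car seller receives 5020.
Deviating to w = 38 brings payment 10667 at cost 192 × 38 = 7296, netting 3371.
Gain from deviating: 3371 − 5020 = -1649.0.
The gain is negative, so the lemon type's incentive-compatibility constraint is satisfied.

-1649.0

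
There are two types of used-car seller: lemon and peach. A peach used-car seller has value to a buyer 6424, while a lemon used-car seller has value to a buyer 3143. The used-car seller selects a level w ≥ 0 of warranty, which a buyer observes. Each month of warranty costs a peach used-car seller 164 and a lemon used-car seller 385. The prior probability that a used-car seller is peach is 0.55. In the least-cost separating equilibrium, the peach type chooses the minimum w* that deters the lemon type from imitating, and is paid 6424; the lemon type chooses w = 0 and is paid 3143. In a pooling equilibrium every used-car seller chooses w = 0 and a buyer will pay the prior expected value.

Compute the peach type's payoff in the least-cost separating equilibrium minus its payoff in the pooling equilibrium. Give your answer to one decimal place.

Least-cost separating signal: w* solves 3143 = 6424 − 385·w*, so w* = (6424 − 3143)/385 ≈ 8.5221.
Peach type's separating payoff: 6424 − 164 × w* = 6424 − 164 × (6424 − 3143)/385 = 6424 − 538084/385 ≈ 5026.379.
Pooling payoff: 0.55 × 6424 + 0.45 × 3143 = 4947.55.
Difference: 5026.379 − 4947.55 = 78.829, i.e. 78.8 to one decimal place.
The peach type prefers to separate.

78.8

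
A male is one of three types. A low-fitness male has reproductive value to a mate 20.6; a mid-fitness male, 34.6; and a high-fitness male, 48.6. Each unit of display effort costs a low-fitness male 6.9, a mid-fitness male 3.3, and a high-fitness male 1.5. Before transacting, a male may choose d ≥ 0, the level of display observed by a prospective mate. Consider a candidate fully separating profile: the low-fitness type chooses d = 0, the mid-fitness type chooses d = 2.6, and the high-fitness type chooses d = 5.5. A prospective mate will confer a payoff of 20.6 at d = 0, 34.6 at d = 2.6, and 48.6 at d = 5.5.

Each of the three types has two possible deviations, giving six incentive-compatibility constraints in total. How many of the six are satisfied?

Mid-fitness (own payoff 34.6 − 3.3×2.6 = 26.02): to d=0 gives 20.6 → no gain ✓; to d=5.5 gives 48.6 − 3.3×5.5 = 30.45 → profitable ✗.
High-fitness (own payoff 48.6 − 1.5×5.5 = 40.35): to d=0 gives 20.6 → no gain ✓; to d=2.6 gives 34.6 − 1.5×2.6 = 30.7 → no gain ✓.
Low-fitness (own payoff 20.6): to d=2.6 gives 34.6 − 6.9×2.6 = 16.66 → no gain ✓; to d=5.5 gives 48.6 − 6.9×5.5 = 10.65 → no gain ✓.
5 of the 6 constraints hold; not an equilibrium.

5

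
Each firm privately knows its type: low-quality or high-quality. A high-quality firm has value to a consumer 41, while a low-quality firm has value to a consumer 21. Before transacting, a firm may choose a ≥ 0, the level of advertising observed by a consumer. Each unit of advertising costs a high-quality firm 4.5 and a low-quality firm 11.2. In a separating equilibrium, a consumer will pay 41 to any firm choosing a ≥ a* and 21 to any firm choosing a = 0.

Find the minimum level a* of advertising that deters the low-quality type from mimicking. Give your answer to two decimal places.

1.79

A low-quality firm choosing a = 0 receives 21.
Imitating at a* instead would pay 41 at cost 11.2·a*, netting 41 − 11.2·a*.
Indifference: 21 = 41 − 11.2·a*, so a* = (41 − 21) / 11.2 ≈ 1.79.
This is the low-quality type's binding incentive-compatibility constraint; any a ≥ 1.79 sustains separation on that side.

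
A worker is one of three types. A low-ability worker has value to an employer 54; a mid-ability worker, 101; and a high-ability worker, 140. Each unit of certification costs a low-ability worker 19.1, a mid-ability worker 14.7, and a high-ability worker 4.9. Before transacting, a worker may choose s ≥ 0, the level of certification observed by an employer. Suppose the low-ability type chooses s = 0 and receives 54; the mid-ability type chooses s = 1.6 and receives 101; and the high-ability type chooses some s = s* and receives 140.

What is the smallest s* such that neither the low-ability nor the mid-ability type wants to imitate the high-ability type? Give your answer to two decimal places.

4.50

Low-ability type (on-path payoff 54) won't mimic when 54 ≥ 140 − 19.1·s*, i.e. s* ≥ 4.50.
Mid-ability type (on-path payoff 101 − 14.7×1.6 = 77.48) won't mimic when 77.48 ≥ 140 − 14.7·s*, i.e. s* ≥ 4.25.
Both must hold, so s* = max(4.50, 4.25) = 4.50. The low-ability type's constraint binds.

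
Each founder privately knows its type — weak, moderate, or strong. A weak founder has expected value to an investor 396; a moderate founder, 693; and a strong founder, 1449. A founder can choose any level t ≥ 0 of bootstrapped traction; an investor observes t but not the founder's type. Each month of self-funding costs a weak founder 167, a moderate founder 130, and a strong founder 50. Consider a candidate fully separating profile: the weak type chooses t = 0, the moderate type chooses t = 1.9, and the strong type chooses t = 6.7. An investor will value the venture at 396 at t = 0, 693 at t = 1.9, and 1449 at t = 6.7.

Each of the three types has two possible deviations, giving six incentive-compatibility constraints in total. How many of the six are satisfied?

5

Weak (own payoff 396): to t=1.9 gives 693 − 167×1.9 = 375.7 → no gain ✓; to t=6.7 gives 1449 − 167×6.7 = 330.1 → no gain ✓.
Strong (own payoff 1449 − 50×6.7 = 1114): to t=0 gives 396 → no gain ✓; to t=1.9 gives 693 − 50×1.9 = 598 → no gain ✓.
Moderate (own payoff 693 − 130×1.9 = 446): to t=0 gives 396 → no gain ✓; to t=6.7 gives 1449 − 130×6.7 = 578 → profitable ✗.
5 of the 6 constraints hold; not an equilibrium.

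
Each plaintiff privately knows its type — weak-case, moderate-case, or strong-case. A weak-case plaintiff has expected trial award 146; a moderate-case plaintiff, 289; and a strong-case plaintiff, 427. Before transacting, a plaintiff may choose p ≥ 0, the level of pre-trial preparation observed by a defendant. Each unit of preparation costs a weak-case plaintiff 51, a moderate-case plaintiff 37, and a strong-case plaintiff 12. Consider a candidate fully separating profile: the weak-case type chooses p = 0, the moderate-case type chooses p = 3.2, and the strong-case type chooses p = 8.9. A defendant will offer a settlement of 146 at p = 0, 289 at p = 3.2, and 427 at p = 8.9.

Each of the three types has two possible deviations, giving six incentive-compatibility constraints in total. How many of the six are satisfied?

6

Strong-case (own payoff 427 − 12×8.9 = 320.2): to p=0 gives 146 → no gain ✓; to p=3.2 gives 289 − 12×3.2 = 250.6 → no gain ✓.
Weak-case (own payoff 146): to p=3.2 gives 289 − 51×3.2 = 125.8 → no gain ✓; to p=8.9 gives 427 − 51×8.9 = -26.9 → no gain ✓.
Moderate-case (own payoff 289 − 37×3.2 = 170.6): to p=0 gives 146 → no gain ✓; to p=8.9 gives 427 − 37×8.9 = 97.7 → no gain ✓.
6 of the 6 constraints hold; this profile is a separating equilibrium.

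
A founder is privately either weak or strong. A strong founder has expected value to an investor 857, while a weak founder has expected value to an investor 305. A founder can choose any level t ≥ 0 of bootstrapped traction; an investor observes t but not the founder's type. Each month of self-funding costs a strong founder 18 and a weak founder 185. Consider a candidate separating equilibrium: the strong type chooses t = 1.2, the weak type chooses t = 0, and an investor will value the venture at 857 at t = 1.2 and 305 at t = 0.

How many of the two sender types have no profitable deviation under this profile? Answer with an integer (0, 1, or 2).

Strong type: signal → 857 − 18 × 1.2 = 835.4; deviate to 0 → 305. IC holds (835.4 ≥ 305).
Weak type: stay at 0 → 305; mimic → 857 − 185 × 1.2 = 635. IC fails (305 < 635).
1 of 2 constraints hold, so this profile is not an equilibrium.

1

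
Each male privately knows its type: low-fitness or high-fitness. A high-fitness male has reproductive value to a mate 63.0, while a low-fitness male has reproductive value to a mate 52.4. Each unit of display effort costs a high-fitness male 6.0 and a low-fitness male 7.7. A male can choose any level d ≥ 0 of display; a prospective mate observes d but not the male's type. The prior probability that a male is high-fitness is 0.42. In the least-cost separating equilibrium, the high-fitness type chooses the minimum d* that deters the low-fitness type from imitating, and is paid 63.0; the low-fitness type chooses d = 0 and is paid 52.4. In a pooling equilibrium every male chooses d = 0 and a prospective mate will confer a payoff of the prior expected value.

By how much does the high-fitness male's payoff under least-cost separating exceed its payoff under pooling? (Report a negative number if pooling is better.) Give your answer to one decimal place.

-2.1

Least-cost separating signal: d* solves 52.4 = 63.0 − 7.7·d*, so d* = (63.0 − 52.4)/7.7 ≈ 1.3766.
High-fitness type's separating payoff: 63.0 − 6.0 × d* = 63.0 − 6.0 × (63.0 − 52.4)/7.7 = 63.0 − 63.6/7.7 ≈ 54.740.
Pooling payoff: 0.42 × 63.0 + 0.58 × 52.4 = 56.852.
Difference: 54.740 − 56.852 = -2.112, i.e. -2.1 to one decimal place.
The high-fitness type would prefer the pooling outcome.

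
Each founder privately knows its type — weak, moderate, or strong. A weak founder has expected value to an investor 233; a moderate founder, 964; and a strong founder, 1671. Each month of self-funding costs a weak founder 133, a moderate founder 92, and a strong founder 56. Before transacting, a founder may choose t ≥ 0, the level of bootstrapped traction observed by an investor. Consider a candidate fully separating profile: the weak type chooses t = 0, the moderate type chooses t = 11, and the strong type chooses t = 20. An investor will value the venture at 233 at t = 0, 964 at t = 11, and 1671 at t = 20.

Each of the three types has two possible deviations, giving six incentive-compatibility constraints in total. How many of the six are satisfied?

Strong (own payoff 1671 − 56×20 = 551): to t=0 gives 233 → no gain ✓; to t=11 gives 964 − 56×11 = 348 → no gain ✓.
Moderate (own payoff 964 − 92×11 = -48): to t=0 gives 233 → profitable ✗; to t=20 gives 1671 − 92×20 = -169 → no gain ✓.
Weak (own payoff 233): to t=11 gives 964 − 133×11 = -499 → no gain ✓; to t=20 gives 1671 − 133×20 = -989 → no gain ✓.
5 of the 6 constraints hold; not an equilibrium.

5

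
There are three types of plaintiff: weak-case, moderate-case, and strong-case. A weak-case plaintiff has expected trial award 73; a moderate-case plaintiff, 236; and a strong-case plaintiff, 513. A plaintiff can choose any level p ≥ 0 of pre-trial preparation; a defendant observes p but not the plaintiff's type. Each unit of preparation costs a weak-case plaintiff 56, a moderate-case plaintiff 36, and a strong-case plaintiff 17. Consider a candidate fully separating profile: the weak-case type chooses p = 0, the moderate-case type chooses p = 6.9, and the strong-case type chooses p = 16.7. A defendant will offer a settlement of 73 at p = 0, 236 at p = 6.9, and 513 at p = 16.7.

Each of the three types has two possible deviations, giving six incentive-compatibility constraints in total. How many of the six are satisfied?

5

Weak-case (own payoff 73): to p=6.9 gives 236 − 56×6.9 = -150.4 → no gain ✓; to p=16.7 gives 513 − 56×16.7 = -422.2 → no gain ✓.
Moderate-case (own payoff 236 − 36×6.9 = -12.4): to p=0 gives 73 → profitable ✗; to p=16.7 gives 513 − 36×16.7 = -88.2 → no gain ✓.
Strong-case (own payoff 513 − 17×16.7 = 229.1): to p=0 gives 73 → no gain ✓; to p=6.9 gives 236 − 17×6.9 = 118.7 → no gain ✓.
5 of the 6 constraints hold; not an equilibrium.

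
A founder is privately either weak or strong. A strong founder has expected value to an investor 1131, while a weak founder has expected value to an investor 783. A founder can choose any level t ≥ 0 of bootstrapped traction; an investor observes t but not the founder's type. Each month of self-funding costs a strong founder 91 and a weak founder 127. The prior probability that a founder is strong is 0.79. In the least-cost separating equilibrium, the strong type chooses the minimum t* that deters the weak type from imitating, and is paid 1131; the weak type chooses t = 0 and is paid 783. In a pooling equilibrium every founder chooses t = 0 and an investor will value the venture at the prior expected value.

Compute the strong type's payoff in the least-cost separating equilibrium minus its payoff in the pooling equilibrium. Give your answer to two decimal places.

Least-cost separating signal: t* solves 783 = 1131 − 127·t*, so t* = (1131 − 783)/127 ≈ 2.7402.
Strong type's separating payoff: 1131 − 91 × t* = 1131 − 91 × (1131 − 783)/127 = 1131 − 31668/127 ≈ 881.6457.
Pooling payoff: 0.79 × 1131 + 0.21 × 783 = 1057.92.
Difference: 881.6457 − 1057.92 = -176.2743, i.e. -176.27 to two decimal places.
The strong type would prefer the pooling outcome.

-176.27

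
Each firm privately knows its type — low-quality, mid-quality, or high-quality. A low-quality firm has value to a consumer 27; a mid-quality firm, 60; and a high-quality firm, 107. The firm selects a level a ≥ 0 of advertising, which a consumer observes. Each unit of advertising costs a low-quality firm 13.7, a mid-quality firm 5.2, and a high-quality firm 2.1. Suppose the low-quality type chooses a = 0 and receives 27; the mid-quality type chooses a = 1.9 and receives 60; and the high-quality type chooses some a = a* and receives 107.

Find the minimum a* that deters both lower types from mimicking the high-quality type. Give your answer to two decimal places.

Low-quality type (on-path payoff 27) won't mimic when 27 ≥ 107 − 13.7·a*, i.e. a* ≥ 5.84.
Mid-quality type (on-path payoff 60 − 5.2×1.9 = 50.12) won't mimic when 50.12 ≥ 107 − 5.2·a*, i.e. a* ≥ 10.94.
Both must hold, so a* = max(5.84, 10.94) = 10.94. The mid-quality type's constraint binds.

10.94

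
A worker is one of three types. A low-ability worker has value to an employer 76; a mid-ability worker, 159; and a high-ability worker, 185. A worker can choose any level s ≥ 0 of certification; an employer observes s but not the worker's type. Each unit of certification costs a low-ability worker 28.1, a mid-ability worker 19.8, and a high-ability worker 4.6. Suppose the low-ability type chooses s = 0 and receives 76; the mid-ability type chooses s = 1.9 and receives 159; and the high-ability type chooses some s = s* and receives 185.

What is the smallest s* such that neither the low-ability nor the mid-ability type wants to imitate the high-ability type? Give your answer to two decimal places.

Mid-ability type (on-path payoff 159 − 19.8×1.9 = 121.38) won't mimic when 121.38 ≥ 185 − 19.8·s*, i.e. s* ≥ 3.21.
Low-ability type (on-path payoff 76) won't mimic when 76 ≥ 185 − 28.1·s*, i.e. s* ≥ 3.88.
Both must hold, so s* = max(3.88, 3.21) = 3.88. The low-ability type's constraint binds.

3.88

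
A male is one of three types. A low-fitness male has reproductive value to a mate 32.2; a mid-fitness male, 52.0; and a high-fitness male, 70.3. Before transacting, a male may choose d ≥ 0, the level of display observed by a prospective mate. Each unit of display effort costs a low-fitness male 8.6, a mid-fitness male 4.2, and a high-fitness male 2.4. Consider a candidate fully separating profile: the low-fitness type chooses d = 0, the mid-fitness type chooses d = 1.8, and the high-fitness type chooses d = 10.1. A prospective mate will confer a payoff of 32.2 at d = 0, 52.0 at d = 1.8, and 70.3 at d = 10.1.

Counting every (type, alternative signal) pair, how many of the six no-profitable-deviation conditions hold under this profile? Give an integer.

4

Low-fitness (own payoff 32.2): to d=1.8 gives 52.0 − 8.6×1.8 = 36.52 → profitable ✗; to d=10.1 gives 70.3 − 8.6×10.1 = -16.56 → no gain ✓.
High-fitness (own payoff 70.3 − 2.4×10.1 = 46.06): to d=0 gives 32.2 → no gain ✓; to d=1.8 gives 52.0 − 2.4×1.8 = 47.68 → profitable ✗.
Mid-fitness (own payoff 52.0 − 4.2×1.8 = 44.44): to d=0 gives 32.2 → no gain ✓; to d=10.1 gives 70.3 − 4.2×10.1 = 27.88 → no gain ✓.
4 of the 6 constraints hold; not an equilibrium.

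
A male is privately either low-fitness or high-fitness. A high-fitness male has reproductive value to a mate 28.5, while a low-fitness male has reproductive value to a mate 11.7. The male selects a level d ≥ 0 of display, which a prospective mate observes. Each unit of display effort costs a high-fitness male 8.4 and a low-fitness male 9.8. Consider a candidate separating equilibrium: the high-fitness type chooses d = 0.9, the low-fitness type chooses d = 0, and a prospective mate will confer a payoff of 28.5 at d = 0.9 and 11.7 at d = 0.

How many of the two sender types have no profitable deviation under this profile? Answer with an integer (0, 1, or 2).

1

High-fitness type: signal → 28.5 − 8.4 × 0.9 = 20.94; deviate to 0 → 11.7. IC holds (20.94 ≥ 11.7).
Low-fitness type: stay at 0 → 11.7; mimic → 28.5 − 9.8 × 0.9 = 19.68. IC fails (11.7 < 19.68).
1 of 2 constraints hold, so this profile is not an equilibrium.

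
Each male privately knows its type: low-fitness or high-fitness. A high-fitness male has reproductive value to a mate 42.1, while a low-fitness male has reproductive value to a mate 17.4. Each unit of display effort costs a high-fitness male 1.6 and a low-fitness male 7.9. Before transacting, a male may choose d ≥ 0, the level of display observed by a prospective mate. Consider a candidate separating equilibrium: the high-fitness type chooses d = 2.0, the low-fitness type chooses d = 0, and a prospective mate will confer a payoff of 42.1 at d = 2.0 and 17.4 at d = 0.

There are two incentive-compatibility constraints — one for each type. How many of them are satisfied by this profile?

Low-fitness type: stay at 0 → 17.4; mimic → 42.1 − 7.9 × 2.0 = 26.3. IC fails (17.4 < 26.3).
High-fitness type: signal → 42.1 − 1.6 × 2.0 = 38.9; deviate to 0 → 17.4. IC holds (38.9 ≥ 17.4).
1 of 2 constraints hold, so this profile is not an equilibrium.

1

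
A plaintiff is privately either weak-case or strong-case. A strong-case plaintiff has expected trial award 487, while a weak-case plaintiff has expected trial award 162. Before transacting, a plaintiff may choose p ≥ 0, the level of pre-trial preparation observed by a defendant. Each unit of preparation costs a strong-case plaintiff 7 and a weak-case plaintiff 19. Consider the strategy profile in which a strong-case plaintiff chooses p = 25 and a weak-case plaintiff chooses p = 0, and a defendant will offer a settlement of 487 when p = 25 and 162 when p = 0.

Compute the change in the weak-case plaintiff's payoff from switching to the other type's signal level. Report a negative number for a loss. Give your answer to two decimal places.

-150.00

Playing p = 0 the weak-case plaintiff receives 162.
Deviating to p = 25 brings payment 487 at cost 19 × 25 = 475, netting 12.
Gain from deviating: 12 − 162 = -150.00.
The gain is negative, so the weak-case type's incentive-compatibility constraint is satisfied.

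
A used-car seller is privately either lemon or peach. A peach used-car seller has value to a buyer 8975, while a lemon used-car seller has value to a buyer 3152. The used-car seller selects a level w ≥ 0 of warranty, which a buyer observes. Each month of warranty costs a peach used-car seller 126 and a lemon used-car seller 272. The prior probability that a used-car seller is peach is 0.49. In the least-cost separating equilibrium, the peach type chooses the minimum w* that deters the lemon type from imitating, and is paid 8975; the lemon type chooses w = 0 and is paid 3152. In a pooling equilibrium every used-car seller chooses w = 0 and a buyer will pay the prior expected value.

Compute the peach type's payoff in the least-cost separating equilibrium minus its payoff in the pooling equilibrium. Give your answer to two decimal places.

Least-cost separating signal: w* solves 3152 = 8975 − 272·w*, so w* = (8975 − 3152)/272 ≈ 21.4081.
Peach type's separating payoff: 8975 − 126 × w* = 8975 − 126 × (8975 − 3152)/272 = 8975 − 733698/272 ≈ 6277.5809.
Pooling payoff: 0.49 × 8975 + 0.51 × 3152 = 6005.27.
Difference: 6277.5809 − 6005.27 = 272.3109, i.e. 272.31 to two decimal places.
The peach type prefers to separate.

272.31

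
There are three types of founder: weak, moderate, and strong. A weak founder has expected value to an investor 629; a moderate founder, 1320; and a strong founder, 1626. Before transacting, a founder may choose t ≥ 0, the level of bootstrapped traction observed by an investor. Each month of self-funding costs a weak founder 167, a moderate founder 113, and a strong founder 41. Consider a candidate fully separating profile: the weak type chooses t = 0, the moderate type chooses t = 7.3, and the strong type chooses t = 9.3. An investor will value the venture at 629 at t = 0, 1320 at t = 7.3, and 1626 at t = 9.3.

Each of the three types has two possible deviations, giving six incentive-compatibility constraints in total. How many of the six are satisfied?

Weak (own payoff 629): to t=7.3 gives 1320 − 167×7.3 = 100.9 → no gain ✓; to t=9.3 gives 1626 − 167×9.3 = 72.9 → no gain ✓.
Strong (own payoff 1626 − 41×9.3 = 1244.7): to t=0 gives 629 → no gain ✓; to t=7.3 gives 1320 − 41×7.3 = 1020.7 → no gain ✓.
Moderate (own payoff 1320 − 113×7.3 = 495.1): to t=0 gives 629 → profitable ✗; to t=9.3 gives 1626 − 113×9.3 = 575.1 → profitable ✗.
4 of the 6 constraints hold; not an equilibrium.

4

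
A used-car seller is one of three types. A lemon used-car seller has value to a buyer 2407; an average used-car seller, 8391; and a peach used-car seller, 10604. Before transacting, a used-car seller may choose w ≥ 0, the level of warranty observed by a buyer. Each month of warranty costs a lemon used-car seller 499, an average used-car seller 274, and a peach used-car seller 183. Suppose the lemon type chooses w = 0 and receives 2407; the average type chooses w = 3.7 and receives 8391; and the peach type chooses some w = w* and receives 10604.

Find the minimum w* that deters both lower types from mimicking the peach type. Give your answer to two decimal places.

16.43

Average type (on-path payoff 8391 − 274×3.7 = 7377.2) won't mimic when 7377.2 ≥ 10604 − 274·w*, i.e. w* ≥ 11.78.
Lemon type (on-path payoff 2407) won't mimic when 2407 ≥ 10604 − 499·w*, i.e. w* ≥ 16.43.
Both must hold, so w* = max(16.43, 11.78) = 16.43. The lemon type's constraint binds.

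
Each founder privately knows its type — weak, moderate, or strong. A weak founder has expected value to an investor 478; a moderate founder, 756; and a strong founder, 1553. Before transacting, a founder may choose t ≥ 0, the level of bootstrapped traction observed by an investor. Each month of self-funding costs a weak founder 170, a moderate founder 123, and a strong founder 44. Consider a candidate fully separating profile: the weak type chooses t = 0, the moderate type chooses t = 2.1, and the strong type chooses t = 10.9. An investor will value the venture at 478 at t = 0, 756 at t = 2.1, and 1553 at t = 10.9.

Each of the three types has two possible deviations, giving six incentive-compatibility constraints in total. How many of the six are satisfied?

Moderate (own payoff 756 − 123×2.1 = 497.7): to t=0 gives 478 → no gain ✓; to t=10.9 gives 1553 − 123×10.9 = 212.3 → no gain ✓.
Strong (own payoff 1553 − 44×10.9 = 1073.4): to t=0 gives 478 → no gain ✓; to t=2.1 gives 756 − 44×2.1 = 663.6 → no gain ✓.
Weak (own payoff 478): to t=2.1 gives 756 − 170×2.1 = 399 → no gain ✓; to t=10.9 gives 1553 − 170×10.9 = -300 → no gain ✓.
6 of the 6 constraints hold; this profile is a separating equilibrium.

6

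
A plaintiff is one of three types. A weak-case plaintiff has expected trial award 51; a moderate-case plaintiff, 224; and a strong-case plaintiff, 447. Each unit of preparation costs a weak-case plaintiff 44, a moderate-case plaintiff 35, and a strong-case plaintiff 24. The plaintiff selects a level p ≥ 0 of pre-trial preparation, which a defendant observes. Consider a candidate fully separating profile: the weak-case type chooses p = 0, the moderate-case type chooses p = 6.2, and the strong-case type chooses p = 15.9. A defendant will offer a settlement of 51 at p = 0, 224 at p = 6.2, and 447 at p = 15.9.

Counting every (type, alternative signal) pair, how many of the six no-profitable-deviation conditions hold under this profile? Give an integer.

Strong-case (own payoff 447 − 24×15.9 = 65.4): to p=0 gives 51 → no gain ✓; to p=6.2 gives 224 − 24×6.2 = 75.2 → profitable ✗.
Weak-case (own payoff 51): to p=6.2 gives 224 − 44×6.2 = -48.8 → no gain ✓; to p=15.9 gives 447 − 44×15.9 = -252.6 → no gain ✓.
Moderate-case (own payoff 224 − 35×6.2 = 7): to p=0 gives 51 → profitable ✗; to p=15.9 gives 447 − 35×15.9 = -109.5 → no gain ✓.
4 of the 6 constraints hold; not an equilibrium.

4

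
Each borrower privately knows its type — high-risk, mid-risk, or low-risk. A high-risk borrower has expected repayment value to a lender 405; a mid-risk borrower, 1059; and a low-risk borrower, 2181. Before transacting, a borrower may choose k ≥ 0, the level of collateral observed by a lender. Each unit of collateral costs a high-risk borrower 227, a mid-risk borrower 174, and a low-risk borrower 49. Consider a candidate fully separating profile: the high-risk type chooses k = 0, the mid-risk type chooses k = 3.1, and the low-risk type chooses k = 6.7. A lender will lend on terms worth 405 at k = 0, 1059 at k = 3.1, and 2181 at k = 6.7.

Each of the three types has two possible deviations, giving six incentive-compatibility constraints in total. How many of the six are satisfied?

Low-risk (own payoff 2181 − 49×6.7 = 1852.7): to k=0 gives 405 → no gain ✓; to k=3.1 gives 1059 − 49×3.1 = 907.1 → no gain ✓.
Mid-risk (own payoff 1059 − 174×3.1 = 519.6): to k=0 gives 405 → no gain ✓; to k=6.7 gives 2181 − 174×6.7 = 1015.2 → profitable ✗.
High-risk (own payoff 405): to k=3.1 gives 1059 − 227×3.1 = 355.3 → no gain ✓; to k=6.7 gives 2181 − 227×6.7 = 660.1 → profitable ✗.
4 of the 6 constraints hold; not an equilibrium.

4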